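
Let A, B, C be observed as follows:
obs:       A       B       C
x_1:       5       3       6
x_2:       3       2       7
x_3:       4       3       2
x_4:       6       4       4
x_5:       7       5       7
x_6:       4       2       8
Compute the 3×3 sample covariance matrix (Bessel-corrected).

Step 1 — column means:
  mean(A) = (5 + 3 + 4 + 6 + 7 + 4) / 6 = 29/6 = 4.8333
  mean(B) = (3 + 2 + 3 + 4 + 5 + 2) / 6 = 19/6 = 3.1667
  mean(C) = (6 + 7 + 2 + 4 + 7 + 8) / 6 = 34/6 = 5.6667

Step 2 — sample covariance S[i,j] = (1/(n-1)) · Σ_k (x_{k,i} - mean_i) · (x_{k,j} - mean_j), with n-1 = 5.
  S[A,A] = ((0.1667)·(0.1667) + (-1.8333)·(-1.8333) + (-0.8333)·(-0.8333) + (1.1667)·(1.1667) + (2.1667)·(2.1667) + (-0.8333)·(-0.8333)) / 5 = 10.8333/5 = 2.1667
  S[A,B] = ((0.1667)·(-0.1667) + (-1.8333)·(-1.1667) + (-0.8333)·(-0.1667) + (1.1667)·(0.8333) + (2.1667)·(1.8333) + (-0.8333)·(-1.1667)) / 5 = 8.1667/5 = 1.6333
  S[A,C] = ((0.1667)·(0.3333) + (-1.8333)·(1.3333) + (-0.8333)·(-3.6667) + (1.1667)·(-1.6667) + (2.1667)·(1.3333) + (-0.8333)·(2.3333)) / 5 = -0.3333/5 = -0.0667
  S[B,B] = ((-0.1667)·(-0.1667) + (-1.1667)·(-1.1667) + (-0.1667)·(-0.1667) + (0.8333)·(0.8333) + (1.8333)·(1.8333) + (-1.1667)·(-1.1667)) / 5 = 6.8333/5 = 1.3667
  S[B,C] = ((-0.1667)·(0.3333) + (-1.1667)·(1.3333) + (-0.1667)·(-3.6667) + (0.8333)·(-1.6667) + (1.8333)·(1.3333) + (-1.1667)·(2.3333)) / 5 = -2.6667/5 = -0.5333
  S[C,C] = ((0.3333)·(0.3333) + (1.3333)·(1.3333) + (-3.6667)·(-3.6667) + (-1.6667)·(-1.6667) + (1.3333)·(1.3333) + (2.3333)·(2.3333)) / 5 = 25.3333/5 = 5.0667

S is symmetric (S[j,i] = S[i,j]). Assembling:

S = [[2.1667, 1.6333, -0.0667],
 [1.6333, 1.3667, -0.5333],
 [-0.0667, -0.5333, 5.0667]]


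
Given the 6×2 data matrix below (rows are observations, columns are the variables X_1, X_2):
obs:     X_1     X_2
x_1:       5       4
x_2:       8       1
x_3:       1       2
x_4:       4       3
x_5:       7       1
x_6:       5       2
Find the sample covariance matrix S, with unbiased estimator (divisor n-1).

Step 1 — column means:
  mean(X_1) = (5 + 8 + 1 + 4 + 7 + 5) / 6 = 30/6 = 5
  mean(X_2) = (4 + 1 + 2 + 3 + 1 + 2) / 6 = 13/6 = 2.1667

Step 2 — sample covariance S[i,j] = (1/(n-1)) · Σ_k (x_{k,i} - mean_i) · (x_{k,j} - mean_j), with n-1 = 5.
  S[X_1,X_1] = ((0)·(0) + (3)·(3) + (-4)·(-4) + (-1)·(-1) + (2)·(2) + (0)·(0)) / 5 = 30/5 = 6
  S[X_1,X_2] = ((0)·(1.8333) + (3)·(-1.1667) + (-4)·(-0.1667) + (-1)·(0.8333) + (2)·(-1.1667) + (0)·(-0.1667)) / 5 = -6/5 = -1.2
  S[X_2,X_2] = ((1.8333)·(1.8333) + (-1.1667)·(-1.1667) + (-0.1667)·(-0.1667) + (0.8333)·(0.8333) + (-1.1667)·(-1.1667) + (-0.1667)·(-0.1667)) / 5 = 6.8333/5 = 1.3667

S is symmetric (S[j,i] = S[i,j]). Assembling:

S = [[6, -1.2],
 [-1.2, 1.3667]]


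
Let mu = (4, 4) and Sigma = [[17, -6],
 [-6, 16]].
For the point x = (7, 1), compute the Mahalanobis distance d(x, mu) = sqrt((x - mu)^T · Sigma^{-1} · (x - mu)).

Step 1 — centre the observation: (x - mu) = (3, -3).

Step 2 — invert Sigma. det(Sigma) = 17·16 - (-6)² = 236.
  Sigma^{-1} = (1/det) · [[d, -b], [-b, a]] = [[0.0678, 0.0254],
 [0.0254, 0.072]].

Step 3 — form the quadratic (x - mu)^T · Sigma^{-1} · (x - mu):
  Sigma^{-1} · (x - mu) = (0.1271, -0.1398).
  (x - mu)^T · [Sigma^{-1} · (x - mu)] = (3)·(0.1271) + (-3)·(-0.1398) = 0.8008.

Step 4 — take square root: d = √(0.8008) ≈ 0.8949.

d(x, mu) = √(0.8008) ≈ 0.8949


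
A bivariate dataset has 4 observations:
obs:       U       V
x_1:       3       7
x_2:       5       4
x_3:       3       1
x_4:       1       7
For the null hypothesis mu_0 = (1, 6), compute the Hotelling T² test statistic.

Step 1 — sample mean vector:
  mean(U) = (3 + 5 + 3 + 1) / 4 = 12/4 = 3
  mean(V) = (7 + 4 + 1 + 7) / 4 = 19/4 = 4.75
  x̄ = (3, 4.75),  deviation x̄ - mu_0 = (3, 4.75) - (1, 6) = (2, -1.25).

Step 2 — sample covariance matrix, S[i,j] = (1/(n-1)) · Σ_k (x_{k,i} - mean_i) · (x_{k,j} - mean_j), divisor n-1 = 3:
  S[U,U] = ((0)·(0) + (2)·(2) + (0)·(0) + (-2)·(-2)) / 3 = 8/3 = 2.6667
  S[U,V] = ((0)·(2.25) + (2)·(-0.75) + (0)·(-3.75) + (-2)·(2.25)) / 3 = -6/3 = -2
  S[V,V] = ((2.25)·(2.25) + (-0.75)·(-0.75) + (-3.75)·(-3.75) + (2.25)·(2.25)) / 3 = 24.75/3 = 8.25
  S = [[2.6667, -2],
 [-2, 8.25]].

Step 3 — invert S. det(S) = 2.6667·8.25 - (-2)² = 18.
  S^{-1} = (1/det) · [[d, -b], [-b, a]] = [[0.4583, 0.1111],
 [0.1111, 0.1481]].

Step 4 — quadratic form (x̄ - mu_0)^T · S^{-1} · (x̄ - mu_0):
  S^{-1} · (x̄ - mu_0) = (0.7778, 0.037),
  (x̄ - mu_0)^T · [...] = (2)·(0.7778) + (-1.25)·(0.037) = 1.5093.

Step 5 — scale by n: T² = 4 · 1.5093 = 6.037.

T² ≈ 6.037


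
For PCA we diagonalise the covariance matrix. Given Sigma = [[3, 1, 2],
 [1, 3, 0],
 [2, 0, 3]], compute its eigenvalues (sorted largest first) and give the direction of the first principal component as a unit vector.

Step 1 — characteristic polynomial p(λ) = det(λI - Sigma) = λ³ - tr·λ² + c_1·λ - det, where tr = trace, c_1 = sum of the principal 2×2 minors, det = det(Sigma):
  tr = 3 + 3 + 3 = 9,
  c_1 = (3·3 - (1)²) + (3·3 - (2)²) + (3·3 - (0)²) = 8 + 5 + 9 = 22,
  det = 3·(3·3 - (0)²) - (1)·((1)·3 - (0)·(2)) + (2)·((1)·(0) - 3·(2)) = 3·(9) - (1)·(3) + (2)·(-6) = 12.
  So p(λ) = λ³ - 9λ² + 22λ - 12.
Step 2 — look for an integer root (rational root theorem: any rational root is an integer divisor of 12). Testing λ = 3:
  p(3) = 27 - 81 + 66 - 12 = 0  ✓
  Dividing out (λ - 3): p(λ) = (λ - 3)(λ² - 6λ + 4).
Step 3 — remaining eigenvalues from the quadratic λ² - 6λ + 4 = 0:
  Δ = 6² - 4·4 = 36 - 16 = 20,  λ = (6 ± √20)/2 = (6 ± 4.4721)/2 ≈ 5.2361 or 0.7639.
  Sorted: λ_1 = 5.2361,  λ_2 = 3,  λ_3 = 0.7639  (check: sum = 9 = tr ✓).

Step 4 — unit eigenvector for λ_1 ≈ 5.2361: v spans the null space of (Sigma - λ_1 I), whose rows are
  r_1 = (-2.2361, 1, 2),  r_2 = (1, -2.2361, 0),  r_3 = (2, 0, -2.2361).
  v is orthogonal to every row, so take v ∝ r_1 × r_2 = ((1)·(0) - (2)·(-2.2361), (2)·(1) - (-2.2361)·(0), (-2.2361)·(-2.2361) - (1)·(1)) ≈ (4.4721, 2, 4).
  Let u = (4.4721, 2, 4).
  ||u|| = √((4.4721)² + (2)² + (4)²) = √(40) ≈ 6.3246,  v_1 = u/||u|| ≈ (0.7071, 0.3162, 0.6325) (||v_1|| = 1).

λ_1 = 5.2361,  λ_2 = 3,  λ_3 = 0.7639;  v_1 ≈ (0.7071, 0.3162, 0.6325)


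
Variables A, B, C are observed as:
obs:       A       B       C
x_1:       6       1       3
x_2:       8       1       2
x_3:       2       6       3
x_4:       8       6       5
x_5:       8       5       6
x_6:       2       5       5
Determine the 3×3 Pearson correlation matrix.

Step 1 — column means:
  mean(A) = (6 + 8 + 2 + 8 + 8 + 2) / 6 = 34/6 = 5.6667
  mean(B) = (1 + 1 + 6 + 6 + 5 + 5) / 6 = 24/6 = 4
  mean(C) = (3 + 2 + 3 + 5 + 6 + 5) / 6 = 24/6 = 4

Step 2 — sample variances and covariances s[i,j] = (1/(n-1)) · Σ_k (x_{k,i} - mean_i) · (x_{k,j} - mean_j), with n-1 = 5:
  s[A,A] = ((0.3333)·(0.3333) + (2.3333)·(2.3333) + (-3.6667)·(-3.6667) + (2.3333)·(2.3333) + (2.3333)·(2.3333) + (-3.6667)·(-3.6667)) / 5 = 43.3333/5 = 8.6667
  s[A,B] = ((0.3333)·(-3) + (2.3333)·(-3) + (-3.6667)·(2) + (2.3333)·(2) + (2.3333)·(1) + (-3.6667)·(1)) / 5 = -12/5 = -2.4
  s[A,C] = ((0.3333)·(-1) + (2.3333)·(-2) + (-3.6667)·(-1) + (2.3333)·(1) + (2.3333)·(2) + (-3.6667)·(1)) / 5 = 2/5 = 0.4
  s[B,B] = ((-3)·(-3) + (-3)·(-3) + (2)·(2) + (2)·(2) + (1)·(1) + (1)·(1)) / 5 = 28/5 = 5.6
  s[B,C] = ((-3)·(-1) + (-3)·(-2) + (2)·(-1) + (2)·(1) + (1)·(2) + (1)·(1)) / 5 = 12/5 = 2.4
  s[C,C] = ((-1)·(-1) + (-2)·(-2) + (-1)·(-1) + (1)·(1) + (2)·(2) + (1)·(1)) / 5 = 12/5 = 2.4
  Sample standard deviations s_i = √(s[i,i]):
  s(A) = √(8.6667) = 2.9439
  s(B) = √(5.6) = 2.3664
  s(C) = √(2.4) = 1.5492

Step 3 — r_{ij} = s_{ij} / (s_i · s_j):
  r[A,A] = 1 (diagonal).
  r[A,B] = -2.4 / (2.9439 · 2.3664) = -2.4 / 6.9666 = -0.3445
  r[A,C] = 0.4 / (2.9439 · 1.5492) = 0.4 / 4.5607 = 0.0877
  r[B,B] = 1 (diagonal).
  r[B,C] = 2.4 / (2.3664 · 1.5492) = 2.4 / 3.6661 = 0.6547
  r[C,C] = 1 (diagonal).

R is symmetric with unit diagonal. Assembling:

R = [[1, -0.3445, 0.0877],
 [-0.3445, 1, 0.6547],
 [0.0877, 0.6547, 1]]


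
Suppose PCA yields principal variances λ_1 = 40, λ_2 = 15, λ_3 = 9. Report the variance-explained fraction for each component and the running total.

Step 1 — total variance = trace(Sigma) = Σ λ_i = 40 + 15 + 9 = 64.

Step 2 — fraction explained by component i = λ_i / Σ λ:
  PC1: 40/64 = 0.625
  PC2: 15/64 = 0.2344
  PC3: 9/64 = 0.1406

Step 3 — cumulative fraction after k components = (λ_1 + ... + λ_k) / Σ λ:
  k = 1: 40/64 = 0.625
  k = 2: (40 + 15)/64 = 55/64 = 0.8594
  k = 3: (40 + 15 + 9)/64 = 64/64 = 1

Summary (fraction, with percent):

explained: PC1 0.625 (62.5%), PC2 0.2344 (23.44%), PC3 0.1406 (14.06%);  cumulative: 0.625, 0.8594, 1


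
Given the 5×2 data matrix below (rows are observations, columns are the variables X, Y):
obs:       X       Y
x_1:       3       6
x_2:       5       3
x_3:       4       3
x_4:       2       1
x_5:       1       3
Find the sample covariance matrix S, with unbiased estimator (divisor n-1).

Step 1 — column means:
  mean(X) = (3 + 5 + 4 + 2 + 1) / 5 = 15/5 = 3
  mean(Y) = (6 + 3 + 3 + 1 + 3) / 5 = 16/5 = 3.2

Step 2 — sample covariance S[i,j] = (1/(n-1)) · Σ_k (x_{k,i} - mean_i) · (x_{k,j} - mean_j), with n-1 = 4.
  S[X,X] = ((0)·(0) + (2)·(2) + (1)·(1) + (-1)·(-1) + (-2)·(-2)) / 4 = 10/4 = 2.5
  S[X,Y] = ((0)·(2.8) + (2)·(-0.2) + (1)·(-0.2) + (-1)·(-2.2) + (-2)·(-0.2)) / 4 = 2/4 = 0.5
  S[Y,Y] = ((2.8)·(2.8) + (-0.2)·(-0.2) + (-0.2)·(-0.2) + (-2.2)·(-2.2) + (-0.2)·(-0.2)) / 4 = 12.8/4 = 3.2

S is symmetric (S[j,i] = S[i,j]). Assembling:

S = [[2.5, 0.5],
 [0.5, 3.2]]


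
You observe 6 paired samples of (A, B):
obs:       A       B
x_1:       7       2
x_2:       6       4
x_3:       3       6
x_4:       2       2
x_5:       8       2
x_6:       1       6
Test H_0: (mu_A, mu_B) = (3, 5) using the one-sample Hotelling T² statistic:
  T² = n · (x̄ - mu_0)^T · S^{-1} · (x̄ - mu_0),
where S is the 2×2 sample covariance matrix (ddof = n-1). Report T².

Step 1 — sample mean vector:
  mean(A) = (7 + 6 + 3 + 2 + 8 + 1) / 6 = 27/6 = 4.5
  mean(B) = (2 + 4 + 6 + 2 + 2 + 6) / 6 = 22/6 = 3.6667
  x̄ = (4.5, 3.6667),  deviation x̄ - mu_0 = (4.5, 3.6667) - (3, 5) = (1.5, -1.3333).

Step 2 — sample covariance matrix, S[i,j] = (1/(n-1)) · Σ_k (x_{k,i} - mean_i) · (x_{k,j} - mean_j), divisor n-1 = 5:
  S[A,A] = ((2.5)·(2.5) + (1.5)·(1.5) + (-1.5)·(-1.5) + (-2.5)·(-2.5) + (3.5)·(3.5) + (-3.5)·(-3.5)) / 5 = 41.5/5 = 8.3
  S[A,B] = ((2.5)·(-1.6667) + (1.5)·(0.3333) + (-1.5)·(2.3333) + (-2.5)·(-1.6667) + (3.5)·(-1.6667) + (-3.5)·(2.3333)) / 5 = -17/5 = -3.4
  S[B,B] = ((-1.6667)·(-1.6667) + (0.3333)·(0.3333) + (2.3333)·(2.3333) + (-1.6667)·(-1.6667) + (-1.6667)·(-1.6667) + (2.3333)·(2.3333)) / 5 = 19.3333/5 = 3.8667
  S = [[8.3, -3.4],
 [-3.4, 3.8667]].

Step 3 — invert S. det(S) = 8.3·3.8667 - (-3.4)² = 20.5333.
  S^{-1} = (1/det) · [[d, -b], [-b, a]] = [[0.1883, 0.1656],
 [0.1656, 0.4042]].

Step 4 — quadratic form (x̄ - mu_0)^T · S^{-1} · (x̄ - mu_0):
  S^{-1} · (x̄ - mu_0) = (0.0617, -0.2906),
  (x̄ - mu_0)^T · [...] = (1.5)·(0.0617) + (-1.3333)·(-0.2906) = 0.48.

Step 5 — scale by n: T² = 6 · 0.48 = 2.8799.

T² ≈ 2.8799


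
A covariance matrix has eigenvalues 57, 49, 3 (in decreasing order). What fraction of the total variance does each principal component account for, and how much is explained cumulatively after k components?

Step 1 — total variance = trace(Sigma) = Σ λ_i = 57 + 49 + 3 = 109.

Step 2 — fraction explained by component i = λ_i / Σ λ:
  PC1: 57/109 = 0.5229
  PC2: 49/109 = 0.4495
  PC3: 3/109 = 0.0275

Step 3 — cumulative fraction after k components = (λ_1 + ... + λ_k) / Σ λ:
  k = 1: 57/109 = 0.5229
  k = 2: (57 + 49)/109 = 106/109 = 0.9725
  k = 3: (57 + 49 + 3)/109 = 109/109 = 1

Summary (fraction, with percent):

explained: PC1 0.5229 (52.29%), PC2 0.4495 (44.95%), PC3 0.0275 (2.75%);  cumulative: 0.5229, 0.9725, 1


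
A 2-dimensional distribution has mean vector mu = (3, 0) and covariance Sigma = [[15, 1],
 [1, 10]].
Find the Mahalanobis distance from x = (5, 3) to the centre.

Step 1 — centre the observation: (x - mu) = (2, 3).

Step 2 — invert Sigma. det(Sigma) = 15·10 - (1)² = 149.
  Sigma^{-1} = (1/det) · [[d, -b], [-b, a]] = [[0.0671, -0.0067],
 [-0.0067, 0.1007]].

Step 3 — form the quadratic (x - mu)^T · Sigma^{-1} · (x - mu):
  Sigma^{-1} · (x - mu) = (0.1141, 0.2886).
  (x - mu)^T · [Sigma^{-1} · (x - mu)] = (2)·(0.1141) + (3)·(0.2886) = 1.094.

Step 4 — take square root: d = √(1.094) ≈ 1.0459.

d(x, mu) = √(1.094) ≈ 1.0459


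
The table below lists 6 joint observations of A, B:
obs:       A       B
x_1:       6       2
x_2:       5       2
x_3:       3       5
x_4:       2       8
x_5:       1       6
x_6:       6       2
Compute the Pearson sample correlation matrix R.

Step 1 — column means:
  mean(A) = (6 + 5 + 3 + 2 + 1 + 6) / 6 = 23/6 = 3.8333
  mean(B) = (2 + 2 + 5 + 8 + 6 + 2) / 6 = 25/6 = 4.1667

Step 2 — sample variances and covariances s[i,j] = (1/(n-1)) · Σ_k (x_{k,i} - mean_i) · (x_{k,j} - mean_j), with n-1 = 5:
  s[A,A] = ((2.1667)·(2.1667) + (1.1667)·(1.1667) + (-0.8333)·(-0.8333) + (-1.8333)·(-1.8333) + (-2.8333)·(-2.8333) + (2.1667)·(2.1667)) / 5 = 22.8333/5 = 4.5667
  s[A,B] = ((2.1667)·(-2.1667) + (1.1667)·(-2.1667) + (-0.8333)·(0.8333) + (-1.8333)·(3.8333) + (-2.8333)·(1.8333) + (2.1667)·(-2.1667)) / 5 = -24.8333/5 = -4.9667
  s[B,B] = ((-2.1667)·(-2.1667) + (-2.1667)·(-2.1667) + (0.8333)·(0.8333) + (3.8333)·(3.8333) + (1.8333)·(1.8333) + (-2.1667)·(-2.1667)) / 5 = 32.8333/5 = 6.5667
  Sample standard deviations s_i = √(s[i,i]):
  s(A) = √(4.5667) = 2.137
  s(B) = √(6.5667) = 2.5626

Step 3 — r_{ij} = s_{ij} / (s_i · s_j):
  r[A,A] = 1 (diagonal).
  r[A,B] = -4.9667 / (2.137 · 2.5626) = -4.9667 / 5.4761 = -0.907
  r[B,B] = 1 (diagonal).

R is symmetric with unit diagonal. Assembling:

R = [[1, -0.907],
 [-0.907, 1]]


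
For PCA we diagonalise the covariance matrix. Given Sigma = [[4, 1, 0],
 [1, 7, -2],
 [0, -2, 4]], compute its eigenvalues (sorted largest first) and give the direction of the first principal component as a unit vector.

Step 1 — characteristic polynomial p(λ) = det(λI - Sigma) = λ³ - tr·λ² + c_1·λ - det, where tr = trace, c_1 = sum of the principal 2×2 minors, det = det(Sigma):
  tr = 4 + 7 + 4 = 15,
  c_1 = (4·7 - (1)²) + (4·4 - (0)²) + (7·4 - (-2)²) = 27 + 16 + 24 = 67,
  det = 4·(7·4 - (-2)²) - (1)·((1)·4 - (-2)·(0)) + (0)·((1)·(-2) - 7·(0)) = 4·(24) - (1)·(4) + (0)·(-2) = 92.
  So p(λ) = λ³ - 15λ² + 67λ - 92.
Step 2 — look for an integer root (rational root theorem: any rational root is an integer divisor of 92). Testing λ = 4:
  p(4) = 64 - 240 + 268 - 92 = 0  ✓
  Dividing out (λ - 4): p(λ) = (λ - 4)(λ² - 11λ + 23).
Step 3 — remaining eigenvalues from the quadratic λ² - 11λ + 23 = 0:
  Δ = 11² - 4·23 = 121 - 92 = 29,  λ = (11 ± √29)/2 = (11 ± 5.3852)/2 ≈ 8.1926 or 2.8074.
  Sorted: λ_1 = 8.1926,  λ_2 = 4,  λ_3 = 2.8074  (check: sum = 15 = tr ✓).

Step 4 — unit eigenvector for λ_1 ≈ 8.1926: v spans the null space of (Sigma - λ_1 I), whose rows are
  r_1 = (-4.1926, 1, 0),  r_2 = (1, -1.1926, -2),  r_3 = (0, -2, -4.1926).
  v is orthogonal to every row, so take v ∝ r_1 × r_2 = ((1)·(-2) - (0)·(-1.1926), (0)·(1) - (-4.1926)·(-2), (-4.1926)·(-1.1926) - (1)·(1)) ≈ (-2, -8.3852, 4).
  Rescale (multiply by -1 so the first nonzero entry is positive): u = (2, 8.3852, -4).
  ||u|| = √((2)² + (8.3852)² + (-4)²) = √(90.311) ≈ 9.5032,  v_1 = u/||u|| ≈ (0.2105, 0.8824, -0.4209) (||v_1|| = 1).

λ_1 = 8.1926,  λ_2 = 4,  λ_3 = 2.8074;  v_1 ≈ (0.2105, 0.8824, -0.4209)


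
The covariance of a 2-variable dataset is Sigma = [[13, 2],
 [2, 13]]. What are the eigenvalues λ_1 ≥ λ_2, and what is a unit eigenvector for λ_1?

Step 1 — characteristic polynomial of 2×2 Sigma:
  det(Sigma - λI) = λ² - trace · λ + det = 0.
  trace = 13 + 13 = 26, det = 13·13 - (2)² = 165.
Step 2 — discriminant:
  Δ = trace² - 4·det = 676 - 660 = 16.
Step 3 — eigenvalues:
  λ = (trace ± √Δ)/2 = (26 ± 4)/2,
  λ_1 = 15,  λ_2 = 11.

Step 4 — unit eigenvector for λ_1: solve (Sigma - λ_1 I)v = 0. First row:
  (13 - 15)·v_x + (2)·v_y = 0, i.e. (-2)·v_x + (2)·v_y = 0,
  so v ∝ (b, λ_1 - a) = (2, 2) = u.
  ||u|| = √((2)² + (2)²) = √(8) ≈ 2.8284,
  v_1 = u/||u|| ≈ (0.7071, 0.7071) (||v_1|| = 1).

λ_1 = 15,  λ_2 = 11;  v_1 ≈ (0.7071, 0.7071)


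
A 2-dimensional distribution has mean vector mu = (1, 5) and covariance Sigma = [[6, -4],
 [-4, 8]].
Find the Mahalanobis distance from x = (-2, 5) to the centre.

Step 1 — centre the observation: (x - mu) = (-3, 0).

Step 2 — invert Sigma. det(Sigma) = 6·8 - (-4)² = 32.
  Sigma^{-1} = (1/det) · [[d, -b], [-b, a]] = [[0.25, 0.125],
 [0.125, 0.1875]].

Step 3 — form the quadratic (x - mu)^T · Sigma^{-1} · (x - mu):
  Sigma^{-1} · (x - mu) = (-0.75, -0.375).
  (x - mu)^T · [Sigma^{-1} · (x - mu)] = (-3)·(-0.75) + (0)·(-0.375) = 2.25.

Step 4 — take square root: d = √(2.25) ≈ 1.5.

d(x, mu) = √(2.25) ≈ 1.5


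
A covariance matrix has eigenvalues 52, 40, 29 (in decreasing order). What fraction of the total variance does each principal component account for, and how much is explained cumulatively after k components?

Step 1 — total variance = trace(Sigma) = Σ λ_i = 52 + 40 + 29 = 121.

Step 2 — fraction explained by component i = λ_i / Σ λ:
  PC1: 52/121 = 0.4298
  PC2: 40/121 = 0.3306
  PC3: 29/121 = 0.2397

Step 3 — cumulative fraction after k components = (λ_1 + ... + λ_k) / Σ λ:
  k = 1: 52/121 = 0.4298
  k = 2: (52 + 40)/121 = 92/121 = 0.7603
  k = 3: (52 + 40 + 29)/121 = 121/121 = 1

Summary (fraction, with percent):

explained: PC1 0.4298 (42.98%), PC2 0.3306 (33.06%), PC3 0.2397 (23.97%);  cumulative: 0.4298, 0.7603, 1


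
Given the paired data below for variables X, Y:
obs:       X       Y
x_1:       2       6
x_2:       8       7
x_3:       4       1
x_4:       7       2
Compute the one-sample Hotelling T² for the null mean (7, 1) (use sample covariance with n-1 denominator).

Step 1 — sample mean vector:
  mean(X) = (2 + 8 + 4 + 7) / 4 = 21/4 = 5.25
  mean(Y) = (6 + 7 + 1 + 2) / 4 = 16/4 = 4
  x̄ = (5.25, 4),  deviation x̄ - mu_0 = (5.25, 4) - (7, 1) = (-1.75, 3).

Step 2 — sample covariance matrix, S[i,j] = (1/(n-1)) · Σ_k (x_{k,i} - mean_i) · (x_{k,j} - mean_j), divisor n-1 = 3:
  S[X,X] = ((-3.25)·(-3.25) + (2.75)·(2.75) + (-1.25)·(-1.25) + (1.75)·(1.75)) / 3 = 22.75/3 = 7.5833
  S[X,Y] = ((-3.25)·(2) + (2.75)·(3) + (-1.25)·(-3) + (1.75)·(-2)) / 3 = 2/3 = 0.6667
  S[Y,Y] = ((2)·(2) + (3)·(3) + (-3)·(-3) + (-2)·(-2)) / 3 = 26/3 = 8.6667
  S = [[7.5833, 0.6667],
 [0.6667, 8.6667]].

Step 3 — invert S. det(S) = 7.5833·8.6667 - (0.6667)² = 65.2778.
  S^{-1} = (1/det) · [[d, -b], [-b, a]] = [[0.1328, -0.0102],
 [-0.0102, 0.1162]].

Step 4 — quadratic form (x̄ - mu_0)^T · S^{-1} · (x̄ - mu_0):
  S^{-1} · (x̄ - mu_0) = (-0.263, 0.3664),
  (x̄ - mu_0)^T · [...] = (-1.75)·(-0.263) + (3)·(0.3664) = 1.5594.

Step 5 — scale by n: T² = 4 · 1.5594 = 6.2374.

T² ≈ 6.2374


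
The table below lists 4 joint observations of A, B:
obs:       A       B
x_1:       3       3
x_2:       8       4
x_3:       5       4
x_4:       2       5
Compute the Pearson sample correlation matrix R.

Step 1 — column means:
  mean(A) = (3 + 8 + 5 + 2) / 4 = 18/4 = 4.5
  mean(B) = (3 + 4 + 4 + 5) / 4 = 16/4 = 4

Step 2 — sample variances and covariances s[i,j] = (1/(n-1)) · Σ_k (x_{k,i} - mean_i) · (x_{k,j} - mean_j), with n-1 = 3:
  s[A,A] = ((-1.5)·(-1.5) + (3.5)·(3.5) + (0.5)·(0.5) + (-2.5)·(-2.5)) / 3 = 21/3 = 7
  s[A,B] = ((-1.5)·(-1) + (3.5)·(0) + (0.5)·(0) + (-2.5)·(1)) / 3 = -1/3 = -0.3333
  s[B,B] = ((-1)·(-1) + (0)·(0) + (0)·(0) + (1)·(1)) / 3 = 2/3 = 0.6667
  Sample standard deviations s_i = √(s[i,i]):
  s(A) = √(7) = 2.6458
  s(B) = √(0.6667) = 0.8165

Step 3 — r_{ij} = s_{ij} / (s_i · s_j):
  r[A,A] = 1 (diagonal).
  r[A,B] = -0.3333 / (2.6458 · 0.8165) = -0.3333 / 2.1602 = -0.1543
  r[B,B] = 1 (diagonal).

R is symmetric with unit diagonal. Assembling:

R = [[1, -0.1543],
 [-0.1543, 1]]


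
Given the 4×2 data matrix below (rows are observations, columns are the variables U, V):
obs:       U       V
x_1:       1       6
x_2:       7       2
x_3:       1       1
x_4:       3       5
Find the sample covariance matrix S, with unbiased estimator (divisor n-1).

Step 1 — column means:
  mean(U) = (1 + 7 + 1 + 3) / 4 = 12/4 = 3
  mean(V) = (6 + 2 + 1 + 5) / 4 = 14/4 = 3.5

Step 2 — sample covariance S[i,j] = (1/(n-1)) · Σ_k (x_{k,i} - mean_i) · (x_{k,j} - mean_j), with n-1 = 3.
  S[U,U] = ((-2)·(-2) + (4)·(4) + (-2)·(-2) + (0)·(0)) / 3 = 24/3 = 8
  S[U,V] = ((-2)·(2.5) + (4)·(-1.5) + (-2)·(-2.5) + (0)·(1.5)) / 3 = -6/3 = -2
  S[V,V] = ((2.5)·(2.5) + (-1.5)·(-1.5) + (-2.5)·(-2.5) + (1.5)·(1.5)) / 3 = 17/3 = 5.6667

S is symmetric (S[j,i] = S[i,j]). Assembling:

S = [[8, -2],
 [-2, 5.6667]]


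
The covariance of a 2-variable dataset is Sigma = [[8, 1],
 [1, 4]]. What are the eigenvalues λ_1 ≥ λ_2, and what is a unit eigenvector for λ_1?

Step 1 — characteristic polynomial of 2×2 Sigma:
  det(Sigma - λI) = λ² - trace · λ + det = 0.
  trace = 8 + 4 = 12, det = 8·4 - (1)² = 31.
Step 2 — discriminant:
  Δ = trace² - 4·det = 144 - 124 = 20.
Step 3 — eigenvalues:
  λ = (trace ± √Δ)/2 = (12 ± 4.4721)/2,
  λ_1 = 8.2361,  λ_2 = 3.7639.

Step 4 — unit eigenvector for λ_1: solve (Sigma - λ_1 I)v = 0. First row:
  (8 - 8.2361)·v_x + (1)·v_y = 0, i.e. (-0.2361)·v_x + (1)·v_y = 0,
  so v ∝ (b, λ_1 - a) = (1, 0.2361) = u.
  ||u|| = √((1)² + (0.2361)²) = √(1.0557) ≈ 1.0275,
  v_1 = u/||u|| ≈ (0.9732, 0.2298) (||v_1|| = 1).

λ_1 = 8.2361,  λ_2 = 3.7639;  v_1 ≈ (0.9732, 0.2298)


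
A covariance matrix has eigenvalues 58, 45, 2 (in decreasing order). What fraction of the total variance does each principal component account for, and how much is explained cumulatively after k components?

Step 1 — total variance = trace(Sigma) = Σ λ_i = 58 + 45 + 2 = 105.

Step 2 — fraction explained by component i = λ_i / Σ λ:
  PC1: 58/105 = 0.5524
  PC2: 45/105 = 0.4286
  PC3: 2/105 = 0.019

Step 3 — cumulative fraction after k components = (λ_1 + ... + λ_k) / Σ λ:
  k = 1: 58/105 = 0.5524
  k = 2: (58 + 45)/105 = 103/105 = 0.981
  k = 3: (58 + 45 + 2)/105 = 105/105 = 1

Summary (fraction, with percent):

explained: PC1 0.5524 (55.24%), PC2 0.4286 (42.86%), PC3 0.019 (1.9%);  cumulative: 0.5524, 0.981, 1


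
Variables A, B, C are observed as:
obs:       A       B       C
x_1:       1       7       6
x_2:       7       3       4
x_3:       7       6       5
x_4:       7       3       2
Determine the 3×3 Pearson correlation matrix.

Step 1 — column means:
  mean(A) = (1 + 7 + 7 + 7) / 4 = 22/4 = 5.5
  mean(B) = (7 + 3 + 6 + 3) / 4 = 19/4 = 4.75
  mean(C) = (6 + 4 + 5 + 2) / 4 = 17/4 = 4.25

Step 2 — sample variances and covariances s[i,j] = (1/(n-1)) · Σ_k (x_{k,i} - mean_i) · (x_{k,j} - mean_j), with n-1 = 3:
  s[A,A] = ((-4.5)·(-4.5) + (1.5)·(1.5) + (1.5)·(1.5) + (1.5)·(1.5)) / 3 = 27/3 = 9
  s[A,B] = ((-4.5)·(2.25) + (1.5)·(-1.75) + (1.5)·(1.25) + (1.5)·(-1.75)) / 3 = -13.5/3 = -4.5
  s[A,C] = ((-4.5)·(1.75) + (1.5)·(-0.25) + (1.5)·(0.75) + (1.5)·(-2.25)) / 3 = -10.5/3 = -3.5
  s[B,B] = ((2.25)·(2.25) + (-1.75)·(-1.75) + (1.25)·(1.25) + (-1.75)·(-1.75)) / 3 = 12.75/3 = 4.25
  s[B,C] = ((2.25)·(1.75) + (-1.75)·(-0.25) + (1.25)·(0.75) + (-1.75)·(-2.25)) / 3 = 9.25/3 = 3.0833
  s[C,C] = ((1.75)·(1.75) + (-0.25)·(-0.25) + (0.75)·(0.75) + (-2.25)·(-2.25)) / 3 = 8.75/3 = 2.9167
  Sample standard deviations s_i = √(s[i,i]):
  s(A) = √(9) = 3
  s(B) = √(4.25) = 2.0616
  s(C) = √(2.9167) = 1.7078

Step 3 — r_{ij} = s_{ij} / (s_i · s_j):
  r[A,A] = 1 (diagonal).
  r[A,B] = -4.5 / (3 · 2.0616) = -4.5 / 6.1847 = -0.7276
  r[A,C] = -3.5 / (3 · 1.7078) = -3.5 / 5.1235 = -0.6831
  r[B,B] = 1 (diagonal).
  r[B,C] = 3.0833 / (2.0616 · 1.7078) = 3.0833 / 3.5208 = 0.8758
  r[C,C] = 1 (diagonal).

R is symmetric with unit diagonal. Assembling:

R = [[1, -0.7276, -0.6831],
 [-0.7276, 1, 0.8758],
 [-0.6831, 0.8758, 1]]


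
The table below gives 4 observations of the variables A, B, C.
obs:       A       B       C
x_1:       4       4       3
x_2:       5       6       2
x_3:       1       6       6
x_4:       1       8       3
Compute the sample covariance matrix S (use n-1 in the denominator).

Step 1 — column means:
  mean(A) = (4 + 5 + 1 + 1) / 4 = 11/4 = 2.75
  mean(B) = (4 + 6 + 6 + 8) / 4 = 24/4 = 6
  mean(C) = (3 + 2 + 6 + 3) / 4 = 14/4 = 3.5

Step 2 — sample covariance S[i,j] = (1/(n-1)) · Σ_k (x_{k,i} - mean_i) · (x_{k,j} - mean_j), with n-1 = 3.
  S[A,A] = ((1.25)·(1.25) + (2.25)·(2.25) + (-1.75)·(-1.75) + (-1.75)·(-1.75)) / 3 = 12.75/3 = 4.25
  S[A,B] = ((1.25)·(-2) + (2.25)·(0) + (-1.75)·(0) + (-1.75)·(2)) / 3 = -6/3 = -2
  S[A,C] = ((1.25)·(-0.5) + (2.25)·(-1.5) + (-1.75)·(2.5) + (-1.75)·(-0.5)) / 3 = -7.5/3 = -2.5
  S[B,B] = ((-2)·(-2) + (0)·(0) + (0)·(0) + (2)·(2)) / 3 = 8/3 = 2.6667
  S[B,C] = ((-2)·(-0.5) + (0)·(-1.5) + (0)·(2.5) + (2)·(-0.5)) / 3 = 0/3 = 0
  S[C,C] = ((-0.5)·(-0.5) + (-1.5)·(-1.5) + (2.5)·(2.5) + (-0.5)·(-0.5)) / 3 = 9/3 = 3

S is symmetric (S[j,i] = S[i,j]). Assembling:

S = [[4.25, -2, -2.5],
 [-2, 2.6667, 0],
 [-2.5, 0, 3]]


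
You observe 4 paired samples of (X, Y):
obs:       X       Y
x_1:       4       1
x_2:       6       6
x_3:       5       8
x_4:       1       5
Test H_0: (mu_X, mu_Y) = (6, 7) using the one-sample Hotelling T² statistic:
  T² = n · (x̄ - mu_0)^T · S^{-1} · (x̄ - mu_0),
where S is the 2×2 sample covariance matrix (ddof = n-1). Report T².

Step 1 — sample mean vector:
  mean(X) = (4 + 6 + 5 + 1) / 4 = 16/4 = 4
  mean(Y) = (1 + 6 + 8 + 5) / 4 = 20/4 = 5
  x̄ = (4, 5),  deviation x̄ - mu_0 = (4, 5) - (6, 7) = (-2, -2).

Step 2 — sample covariance matrix, S[i,j] = (1/(n-1)) · Σ_k (x_{k,i} - mean_i) · (x_{k,j} - mean_j), divisor n-1 = 3:
  S[X,X] = ((0)·(0) + (2)·(2) + (1)·(1) + (-3)·(-3)) / 3 = 14/3 = 4.6667
  S[X,Y] = ((0)·(-4) + (2)·(1) + (1)·(3) + (-3)·(0)) / 3 = 5/3 = 1.6667
  S[Y,Y] = ((-4)·(-4) + (1)·(1) + (3)·(3) + (0)·(0)) / 3 = 26/3 = 8.6667
  S = [[4.6667, 1.6667],
 [1.6667, 8.6667]].

Step 3 — invert S. det(S) = 4.6667·8.6667 - (1.6667)² = 37.6667.
  S^{-1} = (1/det) · [[d, -b], [-b, a]] = [[0.2301, -0.0442],
 [-0.0442, 0.1239]].

Step 4 — quadratic form (x̄ - mu_0)^T · S^{-1} · (x̄ - mu_0):
  S^{-1} · (x̄ - mu_0) = (-0.3717, -0.1593),
  (x̄ - mu_0)^T · [...] = (-2)·(-0.3717) + (-2)·(-0.1593) = 1.0619.

Step 5 — scale by n: T² = 4 · 1.0619 = 4.2478.

T² ≈ 4.2478


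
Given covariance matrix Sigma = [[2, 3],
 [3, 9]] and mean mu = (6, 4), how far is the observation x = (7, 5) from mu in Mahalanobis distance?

Step 1 — centre the observation: (x - mu) = (1, 1).

Step 2 — invert Sigma. det(Sigma) = 2·9 - (3)² = 9.
  Sigma^{-1} = (1/det) · [[d, -b], [-b, a]] = [[1, -0.3333],
 [-0.3333, 0.2222]].

Step 3 — form the quadratic (x - mu)^T · Sigma^{-1} · (x - mu):
  Sigma^{-1} · (x - mu) = (0.6667, -0.1111).
  (x - mu)^T · [Sigma^{-1} · (x - mu)] = (1)·(0.6667) + (1)·(-0.1111) = 0.5556.

Step 4 — take square root: d = √(0.5556) ≈ 0.7454.

d(x, mu) = √(0.5556) ≈ 0.7454


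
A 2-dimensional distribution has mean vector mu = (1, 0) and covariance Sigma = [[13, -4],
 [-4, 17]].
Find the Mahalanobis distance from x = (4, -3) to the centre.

Step 1 — centre the observation: (x - mu) = (3, -3).

Step 2 — invert Sigma. det(Sigma) = 13·17 - (-4)² = 205.
  Sigma^{-1} = (1/det) · [[d, -b], [-b, a]] = [[0.0829, 0.0195],
 [0.0195, 0.0634]].

Step 3 — form the quadratic (x - mu)^T · Sigma^{-1} · (x - mu):
  Sigma^{-1} · (x - mu) = (0.1902, -0.1317).
  (x - mu)^T · [Sigma^{-1} · (x - mu)] = (3)·(0.1902) + (-3)·(-0.1317) = 0.9659.

Step 4 — take square root: d = √(0.9659) ≈ 0.9828.

d(x, mu) = √(0.9659) ≈ 0.9828


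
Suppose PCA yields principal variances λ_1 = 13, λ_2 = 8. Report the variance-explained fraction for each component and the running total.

Step 1 — total variance = trace(Sigma) = Σ λ_i = 13 + 8 = 21.

Step 2 — fraction explained by component i = λ_i / Σ λ:
  PC1: 13/21 = 0.619
  PC2: 8/21 = 0.381

Step 3 — cumulative fraction after k components = (λ_1 + ... + λ_k) / Σ λ:
  k = 1: 13/21 = 0.619
  k = 2: (13 + 8)/21 = 21/21 = 1

Summary (fraction, with percent):

explained: PC1 0.619 (61.9%), PC2 0.381 (38.1%);  cumulative: 0.619, 1


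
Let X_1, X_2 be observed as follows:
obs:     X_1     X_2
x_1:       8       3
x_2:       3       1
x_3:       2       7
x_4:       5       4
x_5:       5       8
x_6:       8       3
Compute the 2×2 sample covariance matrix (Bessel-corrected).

Step 1 — column means:
  mean(X_1) = (8 + 3 + 2 + 5 + 5 + 8) / 6 = 31/6 = 5.1667
  mean(X_2) = (3 + 1 + 7 + 4 + 8 + 3) / 6 = 26/6 = 4.3333

Step 2 — sample covariance S[i,j] = (1/(n-1)) · Σ_k (x_{k,i} - mean_i) · (x_{k,j} - mean_j), with n-1 = 5.
  S[X_1,X_1] = ((2.8333)·(2.8333) + (-2.1667)·(-2.1667) + (-3.1667)·(-3.1667) + (-0.1667)·(-0.1667) + (-0.1667)·(-0.1667) + (2.8333)·(2.8333)) / 5 = 30.8333/5 = 6.1667
  S[X_1,X_2] = ((2.8333)·(-1.3333) + (-2.1667)·(-3.3333) + (-3.1667)·(2.6667) + (-0.1667)·(-0.3333) + (-0.1667)·(3.6667) + (2.8333)·(-1.3333)) / 5 = -9.3333/5 = -1.8667
  S[X_2,X_2] = ((-1.3333)·(-1.3333) + (-3.3333)·(-3.3333) + (2.6667)·(2.6667) + (-0.3333)·(-0.3333) + (3.6667)·(3.6667) + (-1.3333)·(-1.3333)) / 5 = 35.3333/5 = 7.0667

S is symmetric (S[j,i] = S[i,j]). Assembling:

S = [[6.1667, -1.8667],
 [-1.8667, 7.0667]]


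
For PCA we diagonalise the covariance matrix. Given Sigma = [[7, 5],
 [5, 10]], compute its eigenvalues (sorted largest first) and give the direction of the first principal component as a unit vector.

Step 1 — characteristic polynomial of 2×2 Sigma:
  det(Sigma - λI) = λ² - trace · λ + det = 0.
  trace = 7 + 10 = 17, det = 7·10 - (5)² = 45.
Step 2 — discriminant:
  Δ = trace² - 4·det = 289 - 180 = 109.
Step 3 — eigenvalues:
  λ = (trace ± √Δ)/2 = (17 ± 10.4403)/2,
  λ_1 = 13.7202,  λ_2 = 3.2798.

Step 4 — unit eigenvector for λ_1: solve (Sigma - λ_1 I)v = 0. First row:
  (7 - 13.7202)·v_x + (5)·v_y = 0, i.e. (-6.7202)·v_x + (5)·v_y = 0,
  so v ∝ (b, λ_1 - a) = (5, 6.7202) = u.
  ||u|| = √((5)² + (6.7202)²) = √(70.1605) ≈ 8.3762,
  v_1 = u/||u|| ≈ (0.5969, 0.8023) (||v_1|| = 1).

λ_1 = 13.7202,  λ_2 = 3.2798;  v_1 ≈ (0.5969, 0.8023)


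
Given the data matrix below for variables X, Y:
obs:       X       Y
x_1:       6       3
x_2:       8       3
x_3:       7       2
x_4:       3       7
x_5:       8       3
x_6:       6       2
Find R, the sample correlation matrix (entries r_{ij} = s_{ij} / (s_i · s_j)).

Step 1 — column means:
  mean(X) = (6 + 8 + 7 + 3 + 8 + 6) / 6 = 38/6 = 6.3333
  mean(Y) = (3 + 3 + 2 + 7 + 3 + 2) / 6 = 20/6 = 3.3333

Step 2 — sample variances and covariances s[i,j] = (1/(n-1)) · Σ_k (x_{k,i} - mean_i) · (x_{k,j} - mean_j), with n-1 = 5:
  s[X,X] = ((-0.3333)·(-0.3333) + (1.6667)·(1.6667) + (0.6667)·(0.6667) + (-3.3333)·(-3.3333) + (1.6667)·(1.6667) + (-0.3333)·(-0.3333)) / 5 = 17.3333/5 = 3.4667
  s[X,Y] = ((-0.3333)·(-0.3333) + (1.6667)·(-0.3333) + (0.6667)·(-1.3333) + (-3.3333)·(3.6667) + (1.6667)·(-0.3333) + (-0.3333)·(-1.3333)) / 5 = -13.6667/5 = -2.7333
  s[Y,Y] = ((-0.3333)·(-0.3333) + (-0.3333)·(-0.3333) + (-1.3333)·(-1.3333) + (3.6667)·(3.6667) + (-0.3333)·(-0.3333) + (-1.3333)·(-1.3333)) / 5 = 17.3333/5 = 3.4667
  Sample standard deviations s_i = √(s[i,i]):
  s(X) = √(3.4667) = 1.8619
  s(Y) = √(3.4667) = 1.8619

Step 3 — r_{ij} = s_{ij} / (s_i · s_j):
  r[X,X] = 1 (diagonal).
  r[X,Y] = -2.7333 / (1.8619 · 1.8619) = -2.7333 / 3.4667 = -0.7885
  r[Y,Y] = 1 (diagonal).

R is symmetric with unit diagonal. Assembling:

R = [[1, -0.7885],
 [-0.7885, 1]]


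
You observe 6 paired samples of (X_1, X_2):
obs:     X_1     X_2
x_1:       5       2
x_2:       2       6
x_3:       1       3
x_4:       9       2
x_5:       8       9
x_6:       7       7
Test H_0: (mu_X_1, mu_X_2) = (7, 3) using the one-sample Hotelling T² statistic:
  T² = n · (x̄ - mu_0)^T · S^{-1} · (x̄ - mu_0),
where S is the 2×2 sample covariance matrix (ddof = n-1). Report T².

Step 1 — sample mean vector:
  mean(X_1) = (5 + 2 + 1 + 9 + 8 + 7) / 6 = 32/6 = 5.3333
  mean(X_2) = (2 + 6 + 3 + 2 + 9 + 7) / 6 = 29/6 = 4.8333
  x̄ = (5.3333, 4.8333),  deviation x̄ - mu_0 = (5.3333, 4.8333) - (7, 3) = (-1.6667, 1.8333).

Step 2 — sample covariance matrix, S[i,j] = (1/(n-1)) · Σ_k (x_{k,i} - mean_i) · (x_{k,j} - mean_j), divisor n-1 = 5:
  S[X_1,X_1] = ((-0.3333)·(-0.3333) + (-3.3333)·(-3.3333) + (-4.3333)·(-4.3333) + (3.6667)·(3.6667) + (2.6667)·(2.6667) + (1.6667)·(1.6667)) / 5 = 53.3333/5 = 10.6667
  S[X_1,X_2] = ((-0.3333)·(-2.8333) + (-3.3333)·(1.1667) + (-4.3333)·(-1.8333) + (3.6667)·(-2.8333) + (2.6667)·(4.1667) + (1.6667)·(2.1667)) / 5 = 9.3333/5 = 1.8667
  S[X_2,X_2] = ((-2.8333)·(-2.8333) + (1.1667)·(1.1667) + (-1.8333)·(-1.8333) + (-2.8333)·(-2.8333) + (4.1667)·(4.1667) + (2.1667)·(2.1667)) / 5 = 42.8333/5 = 8.5667
  S = [[10.6667, 1.8667],
 [1.8667, 8.5667]].

Step 3 — invert S. det(S) = 10.6667·8.5667 - (1.8667)² = 87.8933.
  S^{-1} = (1/det) · [[d, -b], [-b, a]] = [[0.0975, -0.0212],
 [-0.0212, 0.1214]].

Step 4 — quadratic form (x̄ - mu_0)^T · S^{-1} · (x̄ - mu_0):
  S^{-1} · (x̄ - mu_0) = (-0.2014, 0.2579),
  (x̄ - mu_0)^T · [...] = (-1.6667)·(-0.2014) + (1.8333)·(0.2579) = 0.8084.

Step 5 — scale by n: T² = 6 · 0.8084 = 4.8506.

T² ≈ 4.8506


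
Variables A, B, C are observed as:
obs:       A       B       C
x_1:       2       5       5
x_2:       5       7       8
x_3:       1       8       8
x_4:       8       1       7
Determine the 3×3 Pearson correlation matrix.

Step 1 — column means:
  mean(A) = (2 + 5 + 1 + 8) / 4 = 16/4 = 4
  mean(B) = (5 + 7 + 8 + 1) / 4 = 21/4 = 5.25
  mean(C) = (5 + 8 + 8 + 7) / 4 = 28/4 = 7

Step 2 — sample variances and covariances s[i,j] = (1/(n-1)) · Σ_k (x_{k,i} - mean_i) · (x_{k,j} - mean_j), with n-1 = 3:
  s[A,A] = ((-2)·(-2) + (1)·(1) + (-3)·(-3) + (4)·(4)) / 3 = 30/3 = 10
  s[A,B] = ((-2)·(-0.25) + (1)·(1.75) + (-3)·(2.75) + (4)·(-4.25)) / 3 = -23/3 = -7.6667
  s[A,C] = ((-2)·(-2) + (1)·(1) + (-3)·(1) + (4)·(0)) / 3 = 2/3 = 0.6667
  s[B,B] = ((-0.25)·(-0.25) + (1.75)·(1.75) + (2.75)·(2.75) + (-4.25)·(-4.25)) / 3 = 28.75/3 = 9.5833
  s[B,C] = ((-0.25)·(-2) + (1.75)·(1) + (2.75)·(1) + (-4.25)·(0)) / 3 = 5/3 = 1.6667
  s[C,C] = ((-2)·(-2) + (1)·(1) + (1)·(1) + (0)·(0)) / 3 = 6/3 = 2
  Sample standard deviations s_i = √(s[i,i]):
  s(A) = √(10) = 3.1623
  s(B) = √(9.5833) = 3.0957
  s(C) = √(2) = 1.4142

Step 3 — r_{ij} = s_{ij} / (s_i · s_j):
  r[A,A] = 1 (diagonal).
  r[A,B] = -7.6667 / (3.1623 · 3.0957) = -7.6667 / 9.7895 = -0.7832
  r[A,C] = 0.6667 / (3.1623 · 1.4142) = 0.6667 / 4.4721 = 0.1491
  r[B,B] = 1 (diagonal).
  r[B,C] = 1.6667 / (3.0957 · 1.4142) = 1.6667 / 4.378 = 0.3807
  r[C,C] = 1 (diagonal).

R is symmetric with unit diagonal. Assembling:

R = [[1, -0.7832, 0.1491],
 [-0.7832, 1, 0.3807],
 [0.1491, 0.3807, 1]]


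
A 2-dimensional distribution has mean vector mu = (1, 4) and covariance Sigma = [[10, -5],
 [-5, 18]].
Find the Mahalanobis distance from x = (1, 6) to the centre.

Step 1 — centre the observation: (x - mu) = (0, 2).

Step 2 — invert Sigma. det(Sigma) = 10·18 - (-5)² = 155.
  Sigma^{-1} = (1/det) · [[d, -b], [-b, a]] = [[0.1161, 0.0323],
 [0.0323, 0.0645]].

Step 3 — form the quadratic (x - mu)^T · Sigma^{-1} · (x - mu):
  Sigma^{-1} · (x - mu) = (0.0645, 0.129).
  (x - mu)^T · [Sigma^{-1} · (x - mu)] = (0)·(0.0645) + (2)·(0.129) = 0.2581.

Step 4 — take square root: d = √(0.2581) ≈ 0.508.

d(x, mu) = √(0.2581) ≈ 0.508


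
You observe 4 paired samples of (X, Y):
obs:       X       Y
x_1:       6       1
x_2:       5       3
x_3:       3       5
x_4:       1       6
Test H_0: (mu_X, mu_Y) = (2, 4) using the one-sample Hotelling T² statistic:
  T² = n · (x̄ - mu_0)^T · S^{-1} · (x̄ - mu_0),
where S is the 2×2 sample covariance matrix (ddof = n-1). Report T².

Step 1 — sample mean vector:
  mean(X) = (6 + 5 + 3 + 1) / 4 = 15/4 = 3.75
  mean(Y) = (1 + 3 + 5 + 6) / 4 = 15/4 = 3.75
  x̄ = (3.75, 3.75),  deviation x̄ - mu_0 = (3.75, 3.75) - (2, 4) = (1.75, -0.25).

Step 2 — sample covariance matrix, S[i,j] = (1/(n-1)) · Σ_k (x_{k,i} - mean_i) · (x_{k,j} - mean_j), divisor n-1 = 3:
  S[X,X] = ((2.25)·(2.25) + (1.25)·(1.25) + (-0.75)·(-0.75) + (-2.75)·(-2.75)) / 3 = 14.75/3 = 4.9167
  S[X,Y] = ((2.25)·(-2.75) + (1.25)·(-0.75) + (-0.75)·(1.25) + (-2.75)·(2.25)) / 3 = -14.25/3 = -4.75
  S[Y,Y] = ((-2.75)·(-2.75) + (-0.75)·(-0.75) + (1.25)·(1.25) + (2.25)·(2.25)) / 3 = 14.75/3 = 4.9167
  S = [[4.9167, -4.75],
 [-4.75, 4.9167]].

Step 3 — invert S. det(S) = 4.9167·4.9167 - (-4.75)² = 1.6111.
  S^{-1} = (1/det) · [[d, -b], [-b, a]] = [[3.0517, 2.9483],
 [2.9483, 3.0517]].

Step 4 — quadratic form (x̄ - mu_0)^T · S^{-1} · (x̄ - mu_0):
  S^{-1} · (x̄ - mu_0) = (4.6034, 4.3966),
  (x̄ - mu_0)^T · [...] = (1.75)·(4.6034) + (-0.25)·(4.3966) = 6.9569.

Step 5 — scale by n: T² = 4 · 6.9569 = 27.8276.

T² ≈ 27.8276


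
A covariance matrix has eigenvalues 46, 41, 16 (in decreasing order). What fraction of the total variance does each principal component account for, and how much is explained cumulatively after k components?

Step 1 — total variance = trace(Sigma) = Σ λ_i = 46 + 41 + 16 = 103.

Step 2 — fraction explained by component i = λ_i / Σ λ:
  PC1: 46/103 = 0.4466
  PC2: 41/103 = 0.3981
  PC3: 16/103 = 0.1553

Step 3 — cumulative fraction after k components = (λ_1 + ... + λ_k) / Σ λ:
  k = 1: 46/103 = 0.4466
  k = 2: (46 + 41)/103 = 87/103 = 0.8447
  k = 3: (46 + 41 + 16)/103 = 103/103 = 1

Summary (fraction, with percent):

explained: PC1 0.4466 (44.66%), PC2 0.3981 (39.81%), PC3 0.1553 (15.53%);  cumulative: 0.4466, 0.8447, 1


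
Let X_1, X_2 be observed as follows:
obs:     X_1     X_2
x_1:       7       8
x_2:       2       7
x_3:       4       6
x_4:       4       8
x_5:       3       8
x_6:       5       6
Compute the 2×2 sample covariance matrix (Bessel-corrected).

Step 1 — column means:
  mean(X_1) = (7 + 2 + 4 + 4 + 3 + 5) / 6 = 25/6 = 4.1667
  mean(X_2) = (8 + 7 + 6 + 8 + 8 + 6) / 6 = 43/6 = 7.1667

Step 2 — sample covariance S[i,j] = (1/(n-1)) · Σ_k (x_{k,i} - mean_i) · (x_{k,j} - mean_j), with n-1 = 5.
  S[X_1,X_1] = ((2.8333)·(2.8333) + (-2.1667)·(-2.1667) + (-0.1667)·(-0.1667) + (-0.1667)·(-0.1667) + (-1.1667)·(-1.1667) + (0.8333)·(0.8333)) / 5 = 14.8333/5 = 2.9667
  S[X_1,X_2] = ((2.8333)·(0.8333) + (-2.1667)·(-0.1667) + (-0.1667)·(-1.1667) + (-0.1667)·(0.8333) + (-1.1667)·(0.8333) + (0.8333)·(-1.1667)) / 5 = 0.8333/5 = 0.1667
  S[X_2,X_2] = ((0.8333)·(0.8333) + (-0.1667)·(-0.1667) + (-1.1667)·(-1.1667) + (0.8333)·(0.8333) + (0.8333)·(0.8333) + (-1.1667)·(-1.1667)) / 5 = 4.8333/5 = 0.9667

S is symmetric (S[j,i] = S[i,j]). Assembling:

S = [[2.9667, 0.1667],
 [0.1667, 0.9667]]


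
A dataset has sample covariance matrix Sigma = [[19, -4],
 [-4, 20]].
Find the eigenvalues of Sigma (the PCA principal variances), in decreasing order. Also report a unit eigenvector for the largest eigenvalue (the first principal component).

Step 1 — characteristic polynomial of 2×2 Sigma:
  det(Sigma - λI) = λ² - trace · λ + det = 0.
  trace = 19 + 20 = 39, det = 19·20 - (-4)² = 364.
Step 2 — discriminant:
  Δ = trace² - 4·det = 1521 - 1456 = 65.
Step 3 — eigenvalues:
  λ = (trace ± √Δ)/2 = (39 ± 8.0623)/2,
  λ_1 = 23.5311,  λ_2 = 15.4689.

Step 4 — unit eigenvector for λ_1: solve (Sigma - λ_1 I)v = 0. First row:
  (19 - 23.5311)·v_x + (-4)·v_y = 0, i.e. (-4.5311)·v_x + (-4)·v_y = 0,
  so v ∝ (b, λ_1 - a) = (-4, 4.5311); multiply by -1 so the first entry is positive: u = (4, -4.5311).
  ||u|| = √((4)² + (-4.5311)²) = √(36.5311) ≈ 6.0441,
  v_1 = u/||u|| ≈ (0.6618, -0.7497) (||v_1|| = 1).

λ_1 = 23.5311,  λ_2 = 15.4689;  v_1 ≈ (0.6618, -0.7497)
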